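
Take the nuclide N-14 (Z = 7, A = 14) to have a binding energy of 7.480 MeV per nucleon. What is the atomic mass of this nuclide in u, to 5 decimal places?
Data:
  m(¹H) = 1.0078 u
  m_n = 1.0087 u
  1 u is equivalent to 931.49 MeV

14.00308 u

Total binding energy = 14 × 7.480 = 104.720 MeV
Mass defect = 104.720 MeV / (931.49 MeV/u) = 0.1124220 u
Constituent mass = 7(1.0078) + 7(1.0087) = 14.1155 u
Atomic mass = 14.1155 − 0.1124220 = 14.0030780 u ≈ 14.00308 u (to 5 decimal places)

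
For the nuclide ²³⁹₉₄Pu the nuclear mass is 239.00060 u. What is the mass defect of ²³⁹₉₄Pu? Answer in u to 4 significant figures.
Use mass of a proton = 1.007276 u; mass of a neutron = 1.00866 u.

1.939 u

Mass of separated nucleons = 94(1.007276) + 145(1.00866) = 94.683944 + 146.25570 = 240.939644 u
Mass defect Δm = 240.939644 − 239.00060 = 1.939044 u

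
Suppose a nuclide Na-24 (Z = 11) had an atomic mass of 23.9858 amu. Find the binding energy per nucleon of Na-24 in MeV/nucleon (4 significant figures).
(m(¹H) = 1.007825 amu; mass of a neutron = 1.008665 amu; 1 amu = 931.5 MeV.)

8.264 MeV/nucleon

Σm = 11·m(¹H) + 13·m_n = 11.086075 + 13.112645 = 24.198720 amu
Mass defect Δm = 24.198720 − 23.9858 = 0.212920 amu
Binding energy = Δm·c² = 0.212920 × 931.5 MeV/amu = 198.335 MeV
Dividing by A = 24 gives 8.264 MeV per nucleon.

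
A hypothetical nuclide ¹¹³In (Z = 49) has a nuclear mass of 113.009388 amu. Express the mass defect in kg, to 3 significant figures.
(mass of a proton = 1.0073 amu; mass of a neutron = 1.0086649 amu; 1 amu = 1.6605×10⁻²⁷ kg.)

1.50e-27 kg

The nucleus contains 49 protons and 113 − 49 = 64 neutrons.
Σm = 49·m_p + 64·m_n = 49.3577 + 64.5545536 = 113.9122536 amu
Δm = 113.9122536 − 113.009388 = 0.9028656 amu
In SI units: 0.9028656 amu × 1.6605×10⁻²⁷ kg/amu = 1.4992e-27 kg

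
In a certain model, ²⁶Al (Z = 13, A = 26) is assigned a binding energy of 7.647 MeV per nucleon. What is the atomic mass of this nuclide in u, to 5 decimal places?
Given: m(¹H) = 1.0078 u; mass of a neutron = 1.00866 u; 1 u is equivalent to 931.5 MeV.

26.00054 u

Total binding energy = 26 × 7.647 = 198.822 MeV
Mass defect = 198.822 MeV / (931.5 MeV/u) = 0.2134428 u
Constituent mass = 13(1.0078) + 13(1.00866) = 26.21398 u
Atomic mass = 26.21398 − 0.2134428 = 26.0005372 u ≈ 26.00054 u (to 5 decimal places)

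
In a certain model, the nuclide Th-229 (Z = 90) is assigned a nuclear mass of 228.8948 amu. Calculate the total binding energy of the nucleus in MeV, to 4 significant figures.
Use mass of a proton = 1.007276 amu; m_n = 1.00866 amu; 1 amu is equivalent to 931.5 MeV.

Total constituent mass: 90 × 1.007276 + 139 × 1.00866 = 230.858580 amu
The mass defect is 230.858580 − 228.8948 = 1.963780 amu.
Converting to energy: 1.963780 amu × 931.5 MeV/amu = 1829.26 MeV

1829 MeV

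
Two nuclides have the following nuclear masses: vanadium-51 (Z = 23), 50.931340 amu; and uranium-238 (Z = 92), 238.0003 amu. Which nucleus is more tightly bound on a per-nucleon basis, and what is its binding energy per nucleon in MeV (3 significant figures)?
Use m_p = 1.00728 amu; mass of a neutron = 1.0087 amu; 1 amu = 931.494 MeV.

vanadium-51: Σm = 23(1.00728) + 28(1.0087) = 51.41104 amu; Δm = 0.479700 amu; E_B = 446.84 MeV; E_B/A = 8.762 MeV
uranium-238: Σm = 92(1.00728) + 146(1.0087) = 239.93996 amu; Δm = 1.93966 amu; E_B = 1806.8 MeV; E_B/A = 7.592 MeV
vanadium-51 has the higher binding energy per nucleon, so it is the more tightly bound nucleus.

vanadium-51; 8.76 MeV/nucleon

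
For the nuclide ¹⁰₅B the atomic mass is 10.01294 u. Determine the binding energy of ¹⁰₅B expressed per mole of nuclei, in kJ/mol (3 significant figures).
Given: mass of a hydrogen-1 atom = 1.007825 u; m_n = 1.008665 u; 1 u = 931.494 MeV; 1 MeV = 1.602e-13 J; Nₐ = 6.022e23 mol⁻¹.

6.25e+09 kJ/mol

Total constituent mass: 5 × 1.007825 + 5 × 1.008665 = 10.082450 u
Δm = 10.082450 − 10.01294 = 0.069510 u
Converting to energy: 0.069510 u × 931.494 MeV/u = 64.7481 MeV
Per nucleus in joules: 64.7481 MeV × 1.602e-13 J/MeV = 1.0373e-11 J
Per mole: 1.0373e-11 J × 6.022e23 mol⁻¹ = 6.2466e+12 J/mol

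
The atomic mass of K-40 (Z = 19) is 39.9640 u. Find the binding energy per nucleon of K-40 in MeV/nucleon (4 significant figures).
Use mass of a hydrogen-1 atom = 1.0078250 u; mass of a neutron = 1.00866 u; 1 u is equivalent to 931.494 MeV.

8.536 MeV/nucleon

Total constituent mass: 19 × 1.0078250 + 21 × 1.00866 = 40.3305350 u
Mass defect Δm = 40.3305350 − 39.9640 = 0.3665350 u
Binding energy = Δm·c² = 0.3665350 × 931.494 MeV/u = 341.425 MeV
Dividing by A = 40 gives 8.536 MeV per nucleon.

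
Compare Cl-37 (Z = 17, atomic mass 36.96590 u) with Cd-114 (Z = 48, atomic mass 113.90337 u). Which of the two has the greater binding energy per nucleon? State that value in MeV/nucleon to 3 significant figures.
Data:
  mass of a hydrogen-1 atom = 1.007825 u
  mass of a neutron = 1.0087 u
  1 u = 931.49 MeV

Cl-37; 8.59 MeV/nucleon

Cl-37: Σm = 17(1.007825) + 20(1.0087) = 37.307025 u; Δm = 0.341125 u; E_B = 317.75 MeV; E_B/A = 8.588 MeV
Cd-114: Σm = 48(1.007825) + 66(1.0087) = 114.949800 u; Δm = 1.046430 u; E_B = 974.74 MeV; E_B/A = 8.550 MeV
Cl-37 has the higher binding energy per nucleon, so it is the more tightly bound nucleus.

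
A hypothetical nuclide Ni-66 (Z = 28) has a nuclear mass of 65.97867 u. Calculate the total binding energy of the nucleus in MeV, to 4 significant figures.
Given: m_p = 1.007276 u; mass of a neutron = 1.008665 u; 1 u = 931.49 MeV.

The nucleus contains 28 protons and 66 − 28 = 38 neutrons.
Σm = 28·m_p + 38·m_n = 28.203728 + 38.329270 = 66.532998 u
Mass defect Δm = 66.532998 − 65.97867 = 0.554328 u
E_B = 0.554328 × 931.49 = 516.351 MeV

516.4 MeV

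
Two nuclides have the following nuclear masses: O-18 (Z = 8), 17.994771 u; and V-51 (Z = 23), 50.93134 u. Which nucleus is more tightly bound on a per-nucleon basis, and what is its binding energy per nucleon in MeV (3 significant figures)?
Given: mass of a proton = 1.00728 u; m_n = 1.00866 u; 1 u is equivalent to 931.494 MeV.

V-51; 8.74 MeV/nucleon

O-18: Σm = 8(1.00728) + 10(1.00866) = 18.14484 u; Δm = 0.150069 u; E_B = 139.79 MeV; E_B/A = 7.766 MeV
V-51: Σm = 23(1.00728) + 28(1.00866) = 51.40992 u; Δm = 0.47858 u; E_B = 445.79 MeV; E_B/A = 8.741 MeV
V-51 has the higher binding energy per nucleon, so it is the more tightly bound nucleus.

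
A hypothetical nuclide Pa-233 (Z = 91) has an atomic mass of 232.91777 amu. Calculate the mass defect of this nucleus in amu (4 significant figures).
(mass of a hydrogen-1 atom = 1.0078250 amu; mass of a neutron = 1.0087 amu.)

2.030 amu

Z = 91, so N = A − Z = 233 − 91 = 142.
Total constituent mass: 91 × 1.0078250 + 142 × 1.0087 = 234.9474750 amu
The mass defect is 234.9474750 − 232.91777 = 2.0297050 amu.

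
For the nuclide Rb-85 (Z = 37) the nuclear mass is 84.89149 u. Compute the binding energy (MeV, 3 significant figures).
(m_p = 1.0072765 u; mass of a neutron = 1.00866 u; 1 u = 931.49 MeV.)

The nucleus contains 37 protons and 85 − 37 = 48 neutrons.
Total constituent mass: 37 × 1.0072765 + 48 × 1.00866 = 85.6849105 u
The mass defect is 85.6849105 − 84.89149 = 0.7934205 u.
Converting to energy: 0.7934205 u × 931.49 MeV/u = 739.063 MeV

739 MeV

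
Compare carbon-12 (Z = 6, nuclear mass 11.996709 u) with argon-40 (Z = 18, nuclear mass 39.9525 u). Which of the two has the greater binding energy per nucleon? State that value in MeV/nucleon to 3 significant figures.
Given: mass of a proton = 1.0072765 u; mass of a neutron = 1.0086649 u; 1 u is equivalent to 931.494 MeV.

argon-40; 8.60 MeV/nucleon

carbon-12: Σm = 6(1.0072765) + 6(1.0086649) = 12.0956484 u; Δm = 0.0989394 u; E_B = 92.161 MeV; E_B/A = 7.680 MeV
argon-40: Σm = 18(1.0072765) + 22(1.0086649) = 40.3216048 u; Δm = 0.3691048 u; E_B = 343.819 MeV; E_B/A = 8.595 MeV
argon-40 has the higher binding energy per nucleon, so it is the more tightly bound nucleus.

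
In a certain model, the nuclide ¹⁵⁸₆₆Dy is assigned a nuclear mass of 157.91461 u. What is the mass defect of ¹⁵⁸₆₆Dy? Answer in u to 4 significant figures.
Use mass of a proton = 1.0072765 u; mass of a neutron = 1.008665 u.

Σm = 66·m_p + 92·m_n = 66.4802490 + 92.797180 = 159.2774290 u
Δm = 159.2774290 − 157.91461 = 1.3628190 u

1.363 u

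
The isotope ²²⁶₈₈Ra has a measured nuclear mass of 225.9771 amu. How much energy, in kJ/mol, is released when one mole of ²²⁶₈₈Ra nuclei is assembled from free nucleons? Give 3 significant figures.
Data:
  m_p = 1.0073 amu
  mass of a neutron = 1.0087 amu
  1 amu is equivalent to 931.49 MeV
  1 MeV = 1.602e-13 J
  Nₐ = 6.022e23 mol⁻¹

1.68e+11 kJ/mol

The nucleus contains 88 protons and 226 − 88 = 138 neutrons.
Mass of separated nucleons = 88(1.0073) + 138(1.0087) = 88.6424 + 139.2006 = 227.8430 amu
The mass defect is 227.8430 − 225.9771 = 1.8659 amu.
E_B = 1.8659 × 931.49 = 1738.07 MeV
Per nucleus in joules: 1738.07 MeV × 1.602e-13 J/MeV = 2.7844e-10 J
Per mole: 2.7844e-10 J × 6.022e23 mol⁻¹ = 1.6768e+14 J/mol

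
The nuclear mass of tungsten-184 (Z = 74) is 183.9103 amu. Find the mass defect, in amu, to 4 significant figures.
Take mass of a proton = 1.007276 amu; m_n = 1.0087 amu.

With 74 protons and 110 neutrons (A = 184):
Σm = 74·m_p + 110·m_n = 74.538424 + 110.9570 = 185.495424 amu
Mass defect Δm = 185.495424 − 183.9103 = 1.585124 amu

1.585 amu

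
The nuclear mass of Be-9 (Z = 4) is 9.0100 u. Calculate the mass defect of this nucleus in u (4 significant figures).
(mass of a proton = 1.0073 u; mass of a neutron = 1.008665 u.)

0.06253 u

Z = 4, so N = A − Z = 9 − 4 = 5.
Total constituent mass: 4 × 1.0073 + 5 × 1.008665 = 9.072525 u
Δm = 9.072525 − 9.0100 = 0.062525 u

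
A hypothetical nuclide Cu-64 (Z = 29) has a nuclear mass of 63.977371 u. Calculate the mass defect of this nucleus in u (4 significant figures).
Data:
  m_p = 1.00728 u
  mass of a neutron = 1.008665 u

The nucleus contains 29 protons and 64 − 29 = 35 neutrons.
Mass of separated nucleons = 29(1.00728) + 35(1.008665) = 29.21112 + 35.303275 = 64.514395 u
The mass defect is 64.514395 − 63.977371 = 0.537024 u.

0.5370 u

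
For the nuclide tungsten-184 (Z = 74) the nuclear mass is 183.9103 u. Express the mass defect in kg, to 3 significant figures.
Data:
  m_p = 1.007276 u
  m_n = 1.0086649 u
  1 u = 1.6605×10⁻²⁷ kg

Total constituent mass: 74 × 1.007276 + 110 × 1.0086649 = 185.4915630 u
The mass defect is 185.4915630 − 183.9103 = 1.5812630 u.
In SI units: 1.5812630 u × 1.6605×10⁻²⁷ kg/u = 2.6257e-27 kg

2.63e-27 kg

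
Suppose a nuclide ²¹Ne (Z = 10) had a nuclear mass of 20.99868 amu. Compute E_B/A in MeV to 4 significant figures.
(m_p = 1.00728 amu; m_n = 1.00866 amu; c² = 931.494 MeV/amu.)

7.513 MeV/nucleon

Mass of separated nucleons = 10(1.00728) + 11(1.00866) = 10.07280 + 11.09526 = 21.16806 amu
Δm = 21.16806 − 20.99868 = 0.16938 amu
E_B = 0.16938 × 931.494 = 157.776 MeV
Per nucleon: 157.776 / 21 = 7.513 MeV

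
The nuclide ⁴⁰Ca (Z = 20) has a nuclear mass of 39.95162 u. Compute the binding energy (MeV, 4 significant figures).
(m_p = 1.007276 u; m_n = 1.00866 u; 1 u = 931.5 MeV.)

342.0 MeV

Z = 20, so N = A − Z = 40 − 20 = 20.
Total constituent mass: 20 × 1.007276 + 20 × 1.00866 = 40.318720 u
Mass defect Δm = 40.318720 − 39.95162 = 0.367100 u
Converting to energy: 0.367100 u × 931.5 MeV/u = 341.954 MeV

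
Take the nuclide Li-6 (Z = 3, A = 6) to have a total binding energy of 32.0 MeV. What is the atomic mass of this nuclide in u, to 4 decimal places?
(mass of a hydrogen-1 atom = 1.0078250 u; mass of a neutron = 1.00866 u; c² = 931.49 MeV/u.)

Mass defect = 32.0 MeV / (931.49 MeV/u) = 0.034354 u
Constituent mass = 3(1.0078250) + 3(1.00866) = 6.0494550 u
Atomic mass = 6.0494550 − 0.034354 = 6.0151010 u ≈ 6.0151 u (to 4 decimal places)

6.0151 u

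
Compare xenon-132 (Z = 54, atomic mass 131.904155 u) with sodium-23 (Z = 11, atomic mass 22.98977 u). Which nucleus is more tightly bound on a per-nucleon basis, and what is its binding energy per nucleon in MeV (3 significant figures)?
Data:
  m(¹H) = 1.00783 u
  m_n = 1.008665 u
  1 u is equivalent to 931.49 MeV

xenon-132: Σm = 54(1.00783) + 78(1.008665) = 133.098690 u; Δm = 1.194535 u; E_B = 1112.7 MeV; E_B/A = 8.430 MeV
sodium-23: Σm = 11(1.00783) + 12(1.008665) = 23.190110 u; Δm = 0.200340 u; E_B = 186.615 MeV; E_B/A = 8.114 MeV
xenon-132 has the higher binding energy per nucleon, so it is the more tightly bound nucleus.

xenon-132; 8.43 MeV/nucleon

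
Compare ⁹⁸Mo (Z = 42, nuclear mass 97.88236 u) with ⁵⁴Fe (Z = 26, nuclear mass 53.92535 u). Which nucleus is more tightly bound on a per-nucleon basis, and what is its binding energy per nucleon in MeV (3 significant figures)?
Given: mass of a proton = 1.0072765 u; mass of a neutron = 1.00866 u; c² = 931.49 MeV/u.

⁵⁴Fe; 8.73 MeV/nucleon

⁹⁸Mo: Σm = 42(1.0072765) + 56(1.00866) = 98.7905730 u; Δm = 0.9082130 u; E_B = 845.99 MeV; E_B/A = 8.633 MeV
⁵⁴Fe: Σm = 26(1.0072765) + 28(1.00866) = 54.4316690 u; Δm = 0.5063190 u; E_B = 471.63 MeV; E_B/A = 8.734 MeV
⁵⁴Fe has the higher binding energy per nucleon, so it is the more tightly bound nucleus.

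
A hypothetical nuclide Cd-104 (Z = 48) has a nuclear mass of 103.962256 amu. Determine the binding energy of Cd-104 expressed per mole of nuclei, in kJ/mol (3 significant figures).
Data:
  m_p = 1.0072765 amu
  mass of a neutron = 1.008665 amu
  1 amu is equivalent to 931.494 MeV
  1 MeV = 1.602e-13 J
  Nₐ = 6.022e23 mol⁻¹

Z = 48, so N = A − Z = 104 − 48 = 56.
Σm = 48·m_p + 56·m_n = 48.3492720 + 56.485240 = 104.8345120 amu
The mass defect is 104.8345120 − 103.962256 = 0.8722560 amu.
Converting to energy: 0.8722560 amu × 931.494 MeV/amu = 812.501 MeV
Per nucleus in joules: 812.501 MeV × 1.602e-13 J/MeV = 1.3016e-10 J
Per mole: 1.3016e-10 J × 6.022e23 mol⁻¹ = 7.8382e+13 J/mol

7.84e+10 kJ/mol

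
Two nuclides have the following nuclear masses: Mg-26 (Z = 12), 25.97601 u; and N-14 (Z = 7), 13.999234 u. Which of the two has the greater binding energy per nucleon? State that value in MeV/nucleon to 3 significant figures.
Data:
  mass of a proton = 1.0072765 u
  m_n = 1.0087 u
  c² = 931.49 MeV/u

Mg-26: Σm = 12(1.0072765) + 14(1.0087) = 26.2091180 u; Δm = 0.2331080 u; E_B = 217.138 MeV; E_B/A = 8.351 MeV
N-14: Σm = 7(1.0072765) + 7(1.0087) = 14.1118355 u; Δm = 0.1126015 u; E_B = 104.89 MeV; E_B/A = 7.492 MeV
Mg-26 has the higher binding energy per nucleon, so it is the more tightly bound nucleus.

Mg-26; 8.35 MeV/nucleon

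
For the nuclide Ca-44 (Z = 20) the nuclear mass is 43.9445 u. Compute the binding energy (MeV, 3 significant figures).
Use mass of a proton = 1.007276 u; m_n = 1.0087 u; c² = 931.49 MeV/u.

382 MeV

Mass of separated nucleons = 20(1.007276) + 24(1.0087) = 20.145520 + 24.2088 = 44.354320 u
The mass defect is 44.354320 − 43.9445 = 0.409820 u.
E_B = 0.409820 × 931.49 = 381.743 MeV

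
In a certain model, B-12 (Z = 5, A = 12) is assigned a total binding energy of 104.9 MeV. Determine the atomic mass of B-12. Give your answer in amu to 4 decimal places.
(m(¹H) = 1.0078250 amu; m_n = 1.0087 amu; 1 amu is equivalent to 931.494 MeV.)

Mass defect = 104.9 MeV / (931.494 MeV/amu) = 0.112615 amu
Constituent mass = 5(1.0078250) + 7(1.0087) = 12.1000250 amu
Atomic mass = 12.1000250 − 0.112615 = 11.9874100 amu ≈ 11.9874 amu (to 4 decimal places)

11.9874 amu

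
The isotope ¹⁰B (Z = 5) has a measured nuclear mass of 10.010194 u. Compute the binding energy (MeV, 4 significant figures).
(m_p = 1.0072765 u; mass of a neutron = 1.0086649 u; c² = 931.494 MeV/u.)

64.75 MeV

The nucleus contains 5 protons and 10 − 5 = 5 neutrons.
Mass of separated nucleons = 5(1.0072765) + 5(1.0086649) = 5.0363825 + 5.0433245 = 10.0797070 u
Δm = 10.0797070 − 10.010194 = 0.0695130 u
Converting to energy: 0.0695130 u × 931.494 MeV/u = 64.7509 MeV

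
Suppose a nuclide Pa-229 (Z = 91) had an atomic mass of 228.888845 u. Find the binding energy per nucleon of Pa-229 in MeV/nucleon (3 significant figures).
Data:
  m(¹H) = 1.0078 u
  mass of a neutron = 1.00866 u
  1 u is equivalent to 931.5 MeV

With 91 protons and 138 neutrons (A = 229):
Mass of separated nucleons = 91(1.0078) + 138(1.00866) = 91.7098 + 139.19508 = 230.90488 u
Δm = 230.90488 − 228.888845 = 2.016035 u
Converting to energy: 2.016035 u × 931.5 MeV/u = 1877.94 MeV
Dividing by A = 229 gives 8.201 MeV per nucleon.

8.20 MeV/nucleon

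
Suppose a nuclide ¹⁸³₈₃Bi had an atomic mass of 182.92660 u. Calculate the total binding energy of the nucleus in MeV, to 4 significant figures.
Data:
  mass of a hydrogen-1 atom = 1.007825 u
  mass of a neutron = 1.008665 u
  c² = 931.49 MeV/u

Total constituent mass: 83 × 1.007825 + 100 × 1.008665 = 184.515975 u
Mass defect Δm = 184.515975 − 182.92660 = 1.589375 u
E_B = 1.589375 × 931.49 = 1480.49 MeV

1480 MeV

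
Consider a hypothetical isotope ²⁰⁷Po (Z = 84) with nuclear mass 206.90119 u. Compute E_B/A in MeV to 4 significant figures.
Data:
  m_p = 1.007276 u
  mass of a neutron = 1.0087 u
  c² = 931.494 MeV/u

8.010 MeV/nucleon

Mass of separated nucleons = 84(1.007276) + 123(1.0087) = 84.611184 + 124.0701 = 208.681284 u
Δm = 208.681284 − 206.90119 = 1.780094 u
E_B = 1.780094 × 931.494 = 1658.15 MeV
BE/A = 1658.15 MeV / 207 = 8.010 MeV/nucleon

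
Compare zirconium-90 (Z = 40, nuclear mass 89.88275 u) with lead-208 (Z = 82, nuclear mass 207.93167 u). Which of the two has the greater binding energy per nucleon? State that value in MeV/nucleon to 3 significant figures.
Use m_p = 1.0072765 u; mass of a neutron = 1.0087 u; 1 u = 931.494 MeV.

zirconium-90: Σm = 40(1.0072765) + 50(1.0087) = 90.7260600 u; Δm = 0.8433100 u; E_B = 785.54 MeV; E_B/A = 8.728 MeV
lead-208: Σm = 82(1.0072765) + 126(1.0087) = 209.6928730 u; Δm = 1.7612030 u; E_B = 1640.55 MeV; E_B/A = 7.887 MeV
zirconium-90 has the higher binding energy per nucleon, so it is the more tightly bound nucleus.

zirconium-90; 8.73 MeV/nucleon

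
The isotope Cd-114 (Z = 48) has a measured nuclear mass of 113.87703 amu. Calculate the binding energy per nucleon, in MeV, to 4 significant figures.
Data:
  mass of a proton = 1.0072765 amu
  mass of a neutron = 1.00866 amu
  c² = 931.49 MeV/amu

Mass of separated nucleons = 48(1.0072765) + 66(1.00866) = 48.3492720 + 66.57156 = 114.9208320 amu
Δm = 114.9208320 − 113.87703 = 1.0438020 amu
E_B = 1.0438020 × 931.49 = 972.291 MeV
BE/A = 972.291 MeV / 114 = 8.529 MeV/nucleon

8.529 MeV/nucleon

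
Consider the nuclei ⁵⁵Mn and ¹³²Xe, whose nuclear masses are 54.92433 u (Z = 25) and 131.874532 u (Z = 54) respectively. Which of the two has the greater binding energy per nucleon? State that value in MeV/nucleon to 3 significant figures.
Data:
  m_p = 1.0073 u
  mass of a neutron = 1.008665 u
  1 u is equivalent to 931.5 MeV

⁵⁵Mn: Σm = 25(1.0073) + 30(1.008665) = 55.442450 u; Δm = 0.518120 u; E_B = 482.63 MeV; E_B/A = 8.775 MeV
¹³²Xe: Σm = 54(1.0073) + 78(1.008665) = 133.070070 u; Δm = 1.195538 u; E_B = 1113.64 MeV; E_B/A = 8.437 MeV
⁵⁵Mn has the higher binding energy per nucleon, so it is the more tightly bound nucleus.

⁵⁵Mn; 8.78 MeV/nucleon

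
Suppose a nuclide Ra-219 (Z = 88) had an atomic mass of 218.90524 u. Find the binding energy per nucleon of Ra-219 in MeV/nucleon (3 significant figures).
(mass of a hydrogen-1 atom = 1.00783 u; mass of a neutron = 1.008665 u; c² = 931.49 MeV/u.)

Total constituent mass: 88 × 1.00783 + 131 × 1.008665 = 220.824155 u
The mass defect is 220.824155 − 218.90524 = 1.918915 u.
Converting to energy: 1.918915 u × 931.49 MeV/u = 1787.45 MeV
Per nucleon: 1787.45 / 219 = 8.162 MeV

8.16 MeV/nucleon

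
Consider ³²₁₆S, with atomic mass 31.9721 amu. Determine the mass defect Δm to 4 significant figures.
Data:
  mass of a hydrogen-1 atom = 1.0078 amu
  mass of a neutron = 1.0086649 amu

The nucleus contains 16 protons and 32 − 16 = 16 neutrons.
Total constituent mass: 16 × 1.0078 + 16 × 1.0086649 = 32.2634384 amu
The mass defect is 32.2634384 − 31.9721 = 0.2913384 amu.

0.2913 amu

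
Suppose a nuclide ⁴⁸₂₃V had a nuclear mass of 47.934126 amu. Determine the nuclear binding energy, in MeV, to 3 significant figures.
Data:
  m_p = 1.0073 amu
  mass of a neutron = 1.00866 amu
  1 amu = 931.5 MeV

Mass of separated nucleons = 23(1.0073) + 25(1.00866) = 23.1679 + 25.21650 = 48.38440 amu
Δm = 48.38440 − 47.934126 = 0.450274 amu
E_B = 0.450274 × 931.5 = 419.430 MeV

419 MeV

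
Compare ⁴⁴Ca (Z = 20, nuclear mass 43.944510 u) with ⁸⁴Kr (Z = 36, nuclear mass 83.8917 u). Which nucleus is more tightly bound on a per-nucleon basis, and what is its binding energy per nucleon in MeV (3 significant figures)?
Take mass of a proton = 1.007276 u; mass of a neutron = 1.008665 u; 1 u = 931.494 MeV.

⁸⁴Kr; 8.72 MeV/nucleon

⁴⁴Ca: Σm = 20(1.007276) + 24(1.008665) = 44.353480 u; Δm = 0.408970 u; E_B = 380.95 MeV; E_B/A = 8.658 MeV
⁸⁴Kr: Σm = 36(1.007276) + 48(1.008665) = 84.677856 u; Δm = 0.786156 u; E_B = 732.30 MeV; E_B/A = 8.718 MeV
⁸⁴Kr has the higher binding energy per nucleon, so it is the more tightly bound nucleus.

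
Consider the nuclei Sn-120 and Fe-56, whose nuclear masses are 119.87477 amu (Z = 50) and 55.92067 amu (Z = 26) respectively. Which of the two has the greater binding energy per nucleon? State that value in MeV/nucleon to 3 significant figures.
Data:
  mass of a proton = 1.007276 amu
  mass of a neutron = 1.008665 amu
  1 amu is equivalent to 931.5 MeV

Fe-56; 8.79 MeV/nucleon

Sn-120: Σm = 50(1.007276) + 70(1.008665) = 120.970350 amu; Δm = 1.095580 amu; E_B = 1020.5 MeV; E_B/A = 8.504 MeV
Fe-56: Σm = 26(1.007276) + 30(1.008665) = 56.449126 amu; Δm = 0.528456 amu; E_B = 492.26 MeV; E_B/A = 8.790 MeV
Fe-56 has the higher binding energy per nucleon, so it is the more tightly bound nucleus.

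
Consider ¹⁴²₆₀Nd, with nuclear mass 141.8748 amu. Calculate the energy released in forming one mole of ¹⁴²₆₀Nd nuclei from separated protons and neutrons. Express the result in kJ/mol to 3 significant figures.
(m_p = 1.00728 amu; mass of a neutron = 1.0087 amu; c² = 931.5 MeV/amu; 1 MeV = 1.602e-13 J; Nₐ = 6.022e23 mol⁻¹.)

1.15e+11 kJ/mol

The nucleus contains 60 protons and 142 − 60 = 82 neutrons.
Mass of separated nucleons = 60(1.00728) + 82(1.0087) = 60.43680 + 82.7134 = 143.15020 amu
Mass defect Δm = 143.15020 − 141.8748 = 1.27540 amu
E_B = 1.27540 × 931.5 = 1188.04 MeV
Per nucleus in joules: 1188.04 MeV × 1.602e-13 J/MeV = 1.9032e-10 J
Per mole: 1.9032e-10 J × 6.022e23 mol⁻¹ = 1.1461e+14 J/mol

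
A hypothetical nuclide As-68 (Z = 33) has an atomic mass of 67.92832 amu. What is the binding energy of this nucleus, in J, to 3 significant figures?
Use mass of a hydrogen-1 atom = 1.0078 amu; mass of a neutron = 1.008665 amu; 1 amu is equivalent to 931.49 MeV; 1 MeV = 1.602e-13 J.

Mass of separated nucleons = 33(1.0078) + 35(1.008665) = 33.2574 + 35.303275 = 68.560675 amu
The mass defect is 68.560675 − 67.92832 = 0.632355 amu.
Converting to energy: 0.632355 amu × 931.49 MeV/amu = 589.032 MeV
In joules: 589.032 MeV × 1.602e-13 J/MeV = 9.4363e-11 J

9.44e-11 J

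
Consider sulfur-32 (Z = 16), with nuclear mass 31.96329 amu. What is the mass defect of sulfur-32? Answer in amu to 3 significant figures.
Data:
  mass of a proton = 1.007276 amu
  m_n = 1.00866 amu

0.292 amu

Total constituent mass: 16 × 1.007276 + 16 × 1.00866 = 32.254976 amu
Δm = 32.254976 − 31.96329 = 0.291686 amu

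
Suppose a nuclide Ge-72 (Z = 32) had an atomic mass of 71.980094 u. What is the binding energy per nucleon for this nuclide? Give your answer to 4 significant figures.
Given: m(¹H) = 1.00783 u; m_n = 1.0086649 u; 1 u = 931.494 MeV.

Z = 32, so N = A − Z = 72 − 32 = 40.
Σm = 32·m(¹H) + 40·m_n = 32.25056 + 40.3465960 = 72.5971560 u
The mass defect is 72.5971560 − 71.980094 = 0.6170620 u.
E_B = 0.6170620 × 931.494 = 574.790 MeV
BE/A = 574.790 MeV / 72 = 7.983 MeV/nucleon

7.983 MeV/nucleon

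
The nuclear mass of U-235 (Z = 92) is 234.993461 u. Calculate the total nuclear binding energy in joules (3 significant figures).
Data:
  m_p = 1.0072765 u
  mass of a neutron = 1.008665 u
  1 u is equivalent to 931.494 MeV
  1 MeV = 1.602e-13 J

2.86e-10 J

The nucleus contains 92 protons and 235 − 92 = 143 neutrons.
Mass of separated nucleons = 92(1.0072765) + 143(1.008665) = 92.6694380 + 144.239095 = 236.9085330 u
The mass defect is 236.9085330 − 234.993461 = 1.9150720 u.
Binding energy = Δm·c² = 1.9150720 × 931.494 MeV/u = 1783.88 MeV
In joules: 1783.88 MeV × 1.602e-13 J/MeV = 2.8578e-10 J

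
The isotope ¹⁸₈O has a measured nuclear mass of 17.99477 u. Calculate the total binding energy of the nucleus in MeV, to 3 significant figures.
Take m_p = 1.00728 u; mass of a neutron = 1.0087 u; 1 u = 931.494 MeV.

With 8 protons and 10 neutrons (A = 18):
Total constituent mass: 8 × 1.00728 + 10 × 1.0087 = 18.14524 u
Δm = 18.14524 − 17.99477 = 0.15047 u
Converting to energy: 0.15047 u × 931.494 MeV/u = 140.162 MeV

140 MeV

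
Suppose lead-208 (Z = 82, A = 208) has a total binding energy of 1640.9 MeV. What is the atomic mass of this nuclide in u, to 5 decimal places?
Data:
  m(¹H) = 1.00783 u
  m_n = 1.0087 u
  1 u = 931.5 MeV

207.97669 u

Mass defect = 1640.9 MeV / (931.5 MeV/u) = 1.7615674 u
Constituent mass = 82(1.00783) + 126(1.0087) = 209.73826 u
Atomic mass = 209.73826 − 1.7615674 = 207.9766926 u ≈ 207.97669 u (to 5 decimal places)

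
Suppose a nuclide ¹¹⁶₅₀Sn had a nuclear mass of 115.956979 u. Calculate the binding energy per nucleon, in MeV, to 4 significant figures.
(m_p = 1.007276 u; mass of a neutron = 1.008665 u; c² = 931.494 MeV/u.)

7.859 MeV/nucleon

Σm = 50·m_p + 66·m_n = 50.363800 + 66.571890 = 116.935690 u
Δm = 116.935690 − 115.956979 = 0.978711 u
Converting to energy: 0.978711 u × 931.494 MeV/u = 911.663 MeV
Per nucleon: 911.663 / 116 = 7.859 MeV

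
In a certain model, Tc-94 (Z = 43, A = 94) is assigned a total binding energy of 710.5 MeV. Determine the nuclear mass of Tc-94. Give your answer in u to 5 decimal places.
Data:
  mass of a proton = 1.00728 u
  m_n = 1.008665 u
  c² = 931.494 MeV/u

93.99220 u

Mass defect = 710.5 MeV / (931.494 MeV/u) = 0.7627532 u
Constituent mass = 43(1.00728) + 51(1.008665) = 94.754955 u
Nuclear mass = 94.754955 − 0.7627532 = 93.9922018 u ≈ 93.99220 u (to 5 decimal places)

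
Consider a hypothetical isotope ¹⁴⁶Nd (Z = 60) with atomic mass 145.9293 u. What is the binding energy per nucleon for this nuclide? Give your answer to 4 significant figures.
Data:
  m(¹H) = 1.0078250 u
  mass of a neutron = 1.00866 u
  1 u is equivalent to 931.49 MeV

With 60 protons and 86 neutrons (A = 146):
Total constituent mass: 60 × 1.0078250 + 86 × 1.00866 = 147.2142600 u
The mass defect is 147.2142600 − 145.9293 = 1.2849600 u.
Converting to energy: 1.2849600 u × 931.49 MeV/u = 1196.93 MeV
Dividing by A = 146 gives 8.198 MeV per nucleon.

8.198 MeV/nucleon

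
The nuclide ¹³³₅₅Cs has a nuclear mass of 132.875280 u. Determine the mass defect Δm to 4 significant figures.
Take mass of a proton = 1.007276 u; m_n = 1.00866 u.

1.200 u

Total constituent mass: 55 × 1.007276 + 78 × 1.00866 = 134.075660 u
Δm = 134.075660 − 132.875280 = 1.200380 u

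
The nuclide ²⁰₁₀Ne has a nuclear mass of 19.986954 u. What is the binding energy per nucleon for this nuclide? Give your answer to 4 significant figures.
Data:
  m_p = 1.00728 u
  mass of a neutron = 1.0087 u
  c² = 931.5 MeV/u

8.050 MeV/nucleon

Total constituent mass: 10 × 1.00728 + 10 × 1.0087 = 20.15980 u
Δm = 20.15980 − 19.986954 = 0.172846 u
Binding energy = Δm·c² = 0.172846 × 931.5 MeV/u = 161.006 MeV
Per nucleon: 161.006 / 20 = 8.050 MeV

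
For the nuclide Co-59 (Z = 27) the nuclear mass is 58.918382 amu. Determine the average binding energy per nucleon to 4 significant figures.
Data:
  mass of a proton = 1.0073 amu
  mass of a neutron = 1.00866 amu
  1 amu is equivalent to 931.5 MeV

With 27 protons and 32 neutrons (A = 59):
Total constituent mass: 27 × 1.0073 + 32 × 1.00866 = 59.47422 amu
Mass defect Δm = 59.47422 − 58.918382 = 0.555838 amu
Converting to energy: 0.555838 amu × 931.5 MeV/amu = 517.763 MeV
Per nucleon: 517.763 / 59 = 8.776 MeV

8.776 MeV/nucleon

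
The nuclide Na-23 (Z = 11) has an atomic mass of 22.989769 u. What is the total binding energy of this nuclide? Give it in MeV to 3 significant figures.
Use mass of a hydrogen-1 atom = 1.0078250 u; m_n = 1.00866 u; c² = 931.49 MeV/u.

187 MeV

Z = 11, so N = A − Z = 23 − 11 = 12.
Total constituent mass: 11 × 1.0078250 + 12 × 1.00866 = 23.1899950 u
Δm = 23.1899950 − 22.989769 = 0.2002260 u
Converting to energy: 0.2002260 u × 931.49 MeV/u = 186.509 MeV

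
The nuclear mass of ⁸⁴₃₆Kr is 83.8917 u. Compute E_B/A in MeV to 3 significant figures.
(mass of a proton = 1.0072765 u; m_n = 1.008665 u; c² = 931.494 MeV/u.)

Σm = 36·m_p + 48·m_n = 36.2619540 + 48.415920 = 84.6778740 u
Δm = 84.6778740 − 83.8917 = 0.7861740 u
E_B = 0.7861740 × 931.494 = 732.316 MeV
Per nucleon: 732.316 / 84 = 8.718 MeV

8.72 MeV/nucleon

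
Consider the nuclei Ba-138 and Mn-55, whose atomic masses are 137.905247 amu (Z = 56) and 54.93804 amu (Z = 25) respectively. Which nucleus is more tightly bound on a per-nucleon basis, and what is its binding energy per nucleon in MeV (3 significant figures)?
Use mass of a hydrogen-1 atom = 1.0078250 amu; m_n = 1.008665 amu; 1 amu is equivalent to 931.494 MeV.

Ba-138: Σm = 56(1.0078250) + 82(1.008665) = 139.1487300 amu; Δm = 1.2434830 amu; E_B = 1158.3 MeV; E_B/A = 8.393 MeV
Mn-55: Σm = 25(1.0078250) + 30(1.008665) = 55.4555750 amu; Δm = 0.5175350 amu; E_B = 482.08 MeV; E_B/A = 8.765 MeV
Mn-55 has the higher binding energy per nucleon, so it is the more tightly bound nucleus.

Mn-55; 8.77 MeV/nucleon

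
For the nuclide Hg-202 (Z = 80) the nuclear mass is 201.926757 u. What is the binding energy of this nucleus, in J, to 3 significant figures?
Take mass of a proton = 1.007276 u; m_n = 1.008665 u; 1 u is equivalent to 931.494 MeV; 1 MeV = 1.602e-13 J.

2.56e-10 J

The nucleus contains 80 protons and 202 − 80 = 122 neutrons.
Σm = 80·m_p + 122·m_n = 80.582080 + 123.057130 = 203.639210 u
Δm = 203.639210 − 201.926757 = 1.712453 u
Binding energy = Δm·c² = 1.712453 × 931.494 MeV/u = 1595.14 MeV
In joules: 1595.14 MeV × 1.602e-13 J/MeV = 2.5554e-10 J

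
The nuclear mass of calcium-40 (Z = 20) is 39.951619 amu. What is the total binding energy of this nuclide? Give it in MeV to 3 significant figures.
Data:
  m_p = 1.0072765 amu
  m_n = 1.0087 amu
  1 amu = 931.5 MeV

343 MeV

Σm = 20·m_p + 20·m_n = 20.1455300 + 20.1740 = 40.3195300 amu
The mass defect is 40.3195300 − 39.951619 = 0.3679110 amu.
E_B = 0.3679110 × 931.5 = 342.709 MeV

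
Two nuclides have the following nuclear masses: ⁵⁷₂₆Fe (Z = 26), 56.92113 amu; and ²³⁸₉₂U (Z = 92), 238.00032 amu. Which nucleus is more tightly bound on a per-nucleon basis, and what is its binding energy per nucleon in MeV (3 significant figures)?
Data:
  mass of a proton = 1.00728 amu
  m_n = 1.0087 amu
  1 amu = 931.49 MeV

⁵⁷₂₆Fe; 8.79 MeV/nucleon

⁵⁷₂₆Fe: Σm = 26(1.00728) + 31(1.0087) = 57.45898 amu; Δm = 0.53785 amu; E_B = 501.002 MeV; E_B/A = 8.790 MeV
²³⁸₉₂U: Σm = 92(1.00728) + 146(1.0087) = 239.93996 amu; Δm = 1.93964 amu; E_B = 1806.76 MeV; E_B/A = 7.591 MeV
⁵⁷₂₆Fe has the higher binding energy per nucleon, so it is the more tightly bound nucleus.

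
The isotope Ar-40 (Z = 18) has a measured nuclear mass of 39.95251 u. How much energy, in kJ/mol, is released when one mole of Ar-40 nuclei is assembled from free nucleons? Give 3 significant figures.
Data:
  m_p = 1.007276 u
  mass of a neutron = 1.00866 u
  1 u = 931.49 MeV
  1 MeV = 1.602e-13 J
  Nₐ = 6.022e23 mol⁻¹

3.32e+10 kJ/mol

Total constituent mass: 18 × 1.007276 + 22 × 1.00866 = 40.321488 u
The mass defect is 40.321488 − 39.95251 = 0.368978 u.
E_B = 0.368978 × 931.49 = 343.699 MeV
Per nucleus in joules: 343.699 MeV × 1.602e-13 J/MeV = 5.5061e-11 J
Per mole: 5.5061e-11 J × 6.022e23 mol⁻¹ = 3.3158e+13 J/mol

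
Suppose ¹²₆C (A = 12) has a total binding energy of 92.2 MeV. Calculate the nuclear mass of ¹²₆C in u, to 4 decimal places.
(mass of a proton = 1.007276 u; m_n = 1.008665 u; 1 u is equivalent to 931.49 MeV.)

Mass defect = 92.2 MeV / (931.49 MeV/u) = 0.098981 u
Constituent mass = 6(1.007276) + 6(1.008665) = 12.095646 u
Nuclear mass = 12.095646 − 0.098981 = 11.996665 u ≈ 11.9967 u (to 4 decimal places)

11.9967 u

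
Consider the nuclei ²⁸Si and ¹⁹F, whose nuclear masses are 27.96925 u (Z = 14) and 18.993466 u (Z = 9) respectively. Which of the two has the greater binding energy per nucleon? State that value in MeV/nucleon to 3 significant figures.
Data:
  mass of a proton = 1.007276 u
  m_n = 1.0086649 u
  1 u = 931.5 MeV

²⁸Si: Σm = 14(1.007276) + 14(1.0086649) = 28.2231726 u; Δm = 0.2539226 u; E_B = 236.529 MeV; E_B/A = 8.447 MeV
¹⁹F: Σm = 9(1.007276) + 10(1.0086649) = 19.1521330 u; Δm = 0.1586670 u; E_B = 147.80 MeV; E_B/A = 7.779 MeV
²⁸Si has the higher binding energy per nucleon, so it is the more tightly bound nucleus.

²⁸Si; 8.45 MeV/nucleon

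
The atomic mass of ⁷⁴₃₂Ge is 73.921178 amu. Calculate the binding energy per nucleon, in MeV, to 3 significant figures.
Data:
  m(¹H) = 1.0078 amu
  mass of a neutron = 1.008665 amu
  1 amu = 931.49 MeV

8.72 MeV/nucleon

The nucleus contains 32 protons and 74 − 32 = 42 neutrons.
Σm = 32·m(¹H) + 42·m_n = 32.2496 + 42.363930 = 74.613530 amu
Mass defect Δm = 74.613530 − 73.921178 = 0.692352 amu
Binding energy = Δm·c² = 0.692352 × 931.49 MeV/amu = 644.919 MeV
Per nucleon: 644.919 / 74 = 8.715 MeV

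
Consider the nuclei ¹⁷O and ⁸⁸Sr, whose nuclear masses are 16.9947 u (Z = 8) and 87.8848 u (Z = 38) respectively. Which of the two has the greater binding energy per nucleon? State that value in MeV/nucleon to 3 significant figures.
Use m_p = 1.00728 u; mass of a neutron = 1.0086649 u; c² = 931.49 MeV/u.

¹⁷O: Σm = 8(1.00728) + 9(1.0086649) = 17.1362241 u; Δm = 0.1415241 u; E_B = 131.828 MeV; E_B/A = 7.7546 MeV
⁸⁸Sr: Σm = 38(1.00728) + 50(1.0086649) = 88.7098850 u; Δm = 0.8250850 u; E_B = 768.56 MeV; E_B/A = 8.734 MeV
⁸⁸Sr has the higher binding energy per nucleon, so it is the more tightly bound nucleus.

⁸⁸Sr; 8.73 MeV/nucleon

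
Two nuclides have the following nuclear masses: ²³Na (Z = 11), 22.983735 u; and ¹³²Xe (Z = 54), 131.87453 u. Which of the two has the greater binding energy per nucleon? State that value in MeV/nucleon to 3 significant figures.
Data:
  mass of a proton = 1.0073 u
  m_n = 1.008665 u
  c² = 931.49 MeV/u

¹³²Xe; 8.44 MeV/nucleon

²³Na: Σm = 11(1.0073) + 12(1.008665) = 23.184280 u; Δm = 0.200545 u; E_B = 186.81 MeV; E_B/A = 8.122 MeV
¹³²Xe: Σm = 54(1.0073) + 78(1.008665) = 133.070070 u; Δm = 1.195540 u; E_B = 1113.63 MeV; E_B/A = 8.437 MeV
¹³²Xe has the higher binding energy per nucleon, so it is the more tightly bound nucleus.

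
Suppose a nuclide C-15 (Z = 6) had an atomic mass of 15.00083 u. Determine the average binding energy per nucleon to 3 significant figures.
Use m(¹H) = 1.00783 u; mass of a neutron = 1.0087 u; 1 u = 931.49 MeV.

7.73 MeV/nucleon

The nucleus contains 6 protons and 15 − 6 = 9 neutrons.
Mass of separated nucleons = 6(1.00783) + 9(1.0087) = 6.04698 + 9.0783 = 15.12528 u
Mass defect Δm = 15.12528 − 15.00083 = 0.12445 u
E_B = 0.12445 × 931.49 = 115.924 MeV
Per nucleon: 115.924 / 15 = 7.728 MeV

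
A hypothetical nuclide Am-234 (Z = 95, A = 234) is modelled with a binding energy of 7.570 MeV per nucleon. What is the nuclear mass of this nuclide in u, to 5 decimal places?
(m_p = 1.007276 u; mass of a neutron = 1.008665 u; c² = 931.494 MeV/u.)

Total binding energy = 234 × 7.570 = 1771.380 MeV
Mass defect = 1771.380 MeV / (931.494 MeV/u) = 1.9016548 u
Constituent mass = 95(1.007276) + 139(1.008665) = 235.895655 u
Nuclear mass = 235.895655 − 1.9016548 = 233.9940002 u ≈ 233.99400 u (to 5 decimal places)

233.99400 u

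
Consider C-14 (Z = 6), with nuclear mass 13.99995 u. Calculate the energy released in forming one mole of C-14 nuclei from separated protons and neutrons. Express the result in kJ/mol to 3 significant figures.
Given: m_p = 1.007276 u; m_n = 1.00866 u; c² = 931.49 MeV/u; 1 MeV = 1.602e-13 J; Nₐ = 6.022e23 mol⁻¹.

Z = 6, so N = A − Z = 14 − 6 = 8.
Σm = 6·m_p + 8·m_n = 6.043656 + 8.06928 = 14.112936 u
The mass defect is 14.112936 − 13.99995 = 0.112986 u.
Binding energy = Δm·c² = 0.112986 × 931.49 MeV/u = 105.245 MeV
Per nucleus in joules: 105.245 MeV × 1.602e-13 J/MeV = 1.6860e-11 J
Per mole: 1.6860e-11 J × 6.022e23 mol⁻¹ = 1.0153e+13 J/mol

1.02e+10 kJ/mol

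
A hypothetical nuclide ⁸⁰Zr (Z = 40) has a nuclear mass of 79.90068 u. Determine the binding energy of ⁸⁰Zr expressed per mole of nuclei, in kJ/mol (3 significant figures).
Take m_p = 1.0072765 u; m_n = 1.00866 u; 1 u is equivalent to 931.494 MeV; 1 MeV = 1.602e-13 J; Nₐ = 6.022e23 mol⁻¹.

The nucleus contains 40 protons and 80 − 40 = 40 neutrons.
Mass of separated nucleons = 40(1.0072765) + 40(1.00866) = 40.2910600 + 40.34640 = 80.6374600 u
Mass defect Δm = 80.6374600 − 79.90068 = 0.7367800 u
E_B = 0.7367800 × 931.494 = 686.306 MeV
Per nucleus in joules: 686.306 MeV × 1.602e-13 J/MeV = 1.0995e-10 J
Per mole: 1.0995e-10 J × 6.022e23 mol⁻¹ = 6.6212e+13 J/mol

6.62e+10 kJ/mol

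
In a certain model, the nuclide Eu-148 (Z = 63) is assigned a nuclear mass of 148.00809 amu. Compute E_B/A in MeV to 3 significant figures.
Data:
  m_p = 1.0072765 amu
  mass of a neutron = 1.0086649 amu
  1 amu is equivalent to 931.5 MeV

The nucleus contains 63 protons and 148 − 63 = 85 neutrons.
Total constituent mass: 63 × 1.0072765 + 85 × 1.0086649 = 149.1949360 amu
Mass defect Δm = 149.1949360 − 148.00809 = 1.1868460 amu
E_B = 1.1868460 × 931.5 = 1105.55 MeV
BE/A = 1105.55 MeV / 148 = 7.470 MeV/nucleon

7.47 MeV/nucleon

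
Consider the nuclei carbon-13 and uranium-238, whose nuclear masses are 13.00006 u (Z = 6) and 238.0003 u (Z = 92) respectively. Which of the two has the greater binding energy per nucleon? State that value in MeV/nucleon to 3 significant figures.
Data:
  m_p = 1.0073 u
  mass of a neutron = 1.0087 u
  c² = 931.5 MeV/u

carbon-13: Σm = 6(1.0073) + 7(1.0087) = 13.1047 u; Δm = 0.10464 u; E_B = 97.472 MeV; E_B/A = 7.498 MeV
uranium-238: Σm = 92(1.0073) + 146(1.0087) = 239.9418 u; Δm = 1.9415 u; E_B = 1808.5 MeV; E_B/A = 7.599 MeV
uranium-238 has the higher binding energy per nucleon, so it is the more tightly bound nucleus.

uranium-238; 7.60 MeV/nucleon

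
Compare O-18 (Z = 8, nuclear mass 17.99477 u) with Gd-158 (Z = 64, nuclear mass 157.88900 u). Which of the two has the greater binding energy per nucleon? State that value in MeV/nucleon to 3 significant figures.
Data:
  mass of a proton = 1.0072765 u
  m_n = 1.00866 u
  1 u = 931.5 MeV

Gd-158; 8.20 MeV/nucleon

O-18: Σm = 8(1.0072765) + 10(1.00866) = 18.1448120 u; Δm = 0.1500420 u; E_B = 139.764 MeV; E_B/A = 7.7647 MeV
Gd-158: Σm = 64(1.0072765) + 94(1.00866) = 159.2797360 u; Δm = 1.3907360 u; E_B = 1295.5 MeV; E_B/A = 8.199 MeV
Gd-158 has the higher binding energy per nucleon, so it is the more tightly bound nucleus.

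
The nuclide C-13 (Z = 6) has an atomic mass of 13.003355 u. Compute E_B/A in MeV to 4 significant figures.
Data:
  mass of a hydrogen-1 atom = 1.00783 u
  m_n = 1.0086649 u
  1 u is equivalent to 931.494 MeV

7.472 MeV/nucleon

With 6 protons and 7 neutrons (A = 13):
Σm = 6·m(¹H) + 7·m_n = 6.04698 + 7.0606543 = 13.1076343 u
Mass defect Δm = 13.1076343 − 13.003355 = 0.1042793 u
E_B = 0.1042793 × 931.494 = 97.1355 MeV
Per nucleon: 97.1355 / 13 = 7.472 MeV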